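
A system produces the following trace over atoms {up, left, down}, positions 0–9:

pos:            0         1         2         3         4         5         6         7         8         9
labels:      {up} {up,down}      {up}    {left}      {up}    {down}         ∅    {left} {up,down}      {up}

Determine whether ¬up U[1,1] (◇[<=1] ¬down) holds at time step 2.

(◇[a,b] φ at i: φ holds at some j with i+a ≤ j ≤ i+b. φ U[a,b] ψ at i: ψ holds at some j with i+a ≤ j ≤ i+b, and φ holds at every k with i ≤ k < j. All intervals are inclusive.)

Need some j in [3,3] with ◇[<=1] ¬down, and ¬up at every k in [2,j-1].
  j=3: ◇[<=1] ¬down holds, but ¬up fails at k=2 → not this j.
No j in the window works → until fails.

Does not hold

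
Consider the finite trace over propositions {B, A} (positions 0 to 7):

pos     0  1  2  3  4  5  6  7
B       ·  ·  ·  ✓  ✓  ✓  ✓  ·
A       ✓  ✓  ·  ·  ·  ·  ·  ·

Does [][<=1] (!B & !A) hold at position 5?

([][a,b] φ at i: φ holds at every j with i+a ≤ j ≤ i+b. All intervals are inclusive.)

Check (!B & !A) at every j in [5,6]:
  j=5: false
  j=6: false
Fails at j=5 → formula fails.

False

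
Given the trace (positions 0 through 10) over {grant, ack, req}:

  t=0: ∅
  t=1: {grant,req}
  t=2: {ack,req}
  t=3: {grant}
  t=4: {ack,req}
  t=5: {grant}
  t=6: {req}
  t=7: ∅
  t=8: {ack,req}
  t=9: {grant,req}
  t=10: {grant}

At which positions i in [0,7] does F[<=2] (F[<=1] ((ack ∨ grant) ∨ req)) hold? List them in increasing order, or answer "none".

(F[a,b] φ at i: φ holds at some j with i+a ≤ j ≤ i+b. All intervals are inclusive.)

Evaluate at each i in [0,7]:
  i=0: ✓ (witness j=0)
  i=1: ✓ (witness j=1)
  i=2: ✓ (witness j=2)
  i=3: ✓ (witness j=3)
  i=4: ✓ (witness j=4)
  i=5: ✓ (witness j=5)
  i=6: ✓ (witness j=6)
  i=7: ✓ (witness j=7)

0, 1, 2, 3, 4, 5, 6, 7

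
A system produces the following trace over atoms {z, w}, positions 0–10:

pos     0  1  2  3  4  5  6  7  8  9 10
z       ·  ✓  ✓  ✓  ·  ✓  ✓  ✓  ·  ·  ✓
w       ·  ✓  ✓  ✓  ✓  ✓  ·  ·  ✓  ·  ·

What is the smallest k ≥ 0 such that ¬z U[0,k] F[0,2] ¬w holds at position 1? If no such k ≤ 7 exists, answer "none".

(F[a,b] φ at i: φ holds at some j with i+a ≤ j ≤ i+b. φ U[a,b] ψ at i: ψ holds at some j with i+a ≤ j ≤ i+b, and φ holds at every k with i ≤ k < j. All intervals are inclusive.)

Need earliest j ≥ 1 with F[0,2] ¬w, and ¬z at every k in [1,j-1].
  j=1: rhs fails.
  j=2: rhs fails.
  j=3: rhs fails.
  j=4: rhs holds but lhs fails at k=1.
  j=5: rhs holds but lhs fails at k=1.
  j=6: rhs holds but lhs fails at k=1.
  j=7: rhs holds but lhs fails at k=1.
  j=8: rhs holds but lhs fails at k=1.
No witness within the range → none.

none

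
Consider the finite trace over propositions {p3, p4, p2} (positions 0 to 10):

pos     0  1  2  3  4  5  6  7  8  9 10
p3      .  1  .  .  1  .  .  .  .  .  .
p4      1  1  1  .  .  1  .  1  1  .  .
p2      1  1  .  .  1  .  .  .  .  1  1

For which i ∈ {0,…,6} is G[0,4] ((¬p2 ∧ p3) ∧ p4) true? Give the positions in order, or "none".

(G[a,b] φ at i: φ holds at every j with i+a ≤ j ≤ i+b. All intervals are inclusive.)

none

Evaluate at each i in [0,6]:
  i=0: ✗ (fails at j=0)
  i=1: ✗ (fails at j=1)
  i=2: ✗ (fails at j=2)
  i=3: ✗ (fails at j=3)
  i=4: ✗ (fails at j=4)
  i=5: ✗ (fails at j=5)
  i=6: ✗ (fails at j=6)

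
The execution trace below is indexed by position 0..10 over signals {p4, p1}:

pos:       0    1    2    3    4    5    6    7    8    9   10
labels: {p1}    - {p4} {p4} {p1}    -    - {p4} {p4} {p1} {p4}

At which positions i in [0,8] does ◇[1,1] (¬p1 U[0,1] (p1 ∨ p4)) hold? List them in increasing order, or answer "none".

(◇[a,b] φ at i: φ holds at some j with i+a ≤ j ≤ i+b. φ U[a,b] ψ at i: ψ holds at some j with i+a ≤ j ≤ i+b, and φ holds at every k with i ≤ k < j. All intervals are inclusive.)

Evaluate at each i in [0,8]:
  i=0: ✓ (witness j=1)
  i=1: ✓ (witness j=2)
  i=2: ✓ (witness j=3)
  i=3: ✓ (witness j=4)
  i=4: ✗ (none in [5,5])
  i=5: ✓ (witness j=6)
  i=6: ✓ (witness j=7)
  i=7: ✓ (witness j=8)
  i=8: ✓ (witness j=9)

0, 1, 2, 3, 5, 6, 7, 8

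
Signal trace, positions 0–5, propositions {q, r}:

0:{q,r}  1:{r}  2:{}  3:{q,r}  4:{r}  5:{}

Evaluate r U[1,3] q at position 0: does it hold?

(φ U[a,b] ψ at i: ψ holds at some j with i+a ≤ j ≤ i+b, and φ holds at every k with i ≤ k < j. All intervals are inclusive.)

No

Need some j in [1,3] with q, and r at every k in [0,j-1].
  j=1: q false.
  j=2: q false.
  j=3: q holds, but r fails at k=2 → not this j.
No j in the window works → until fails.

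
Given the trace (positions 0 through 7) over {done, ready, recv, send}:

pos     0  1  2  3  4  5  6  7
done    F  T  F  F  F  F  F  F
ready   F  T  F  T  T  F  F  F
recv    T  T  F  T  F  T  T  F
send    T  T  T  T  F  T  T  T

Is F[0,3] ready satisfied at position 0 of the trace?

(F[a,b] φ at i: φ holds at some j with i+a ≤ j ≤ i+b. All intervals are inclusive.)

Check ready at each j in [0,3]:
  j=0: false
  j=1: true
  j=2: false
  j=3: true
Found at j=1 → formula holds.

Holds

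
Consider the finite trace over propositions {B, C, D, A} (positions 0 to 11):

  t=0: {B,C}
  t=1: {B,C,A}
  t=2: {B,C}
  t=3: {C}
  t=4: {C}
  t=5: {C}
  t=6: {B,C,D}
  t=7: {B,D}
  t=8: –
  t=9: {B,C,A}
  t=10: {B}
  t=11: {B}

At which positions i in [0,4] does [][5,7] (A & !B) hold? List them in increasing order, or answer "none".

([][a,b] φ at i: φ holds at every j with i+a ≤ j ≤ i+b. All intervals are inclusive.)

Evaluate at each i in [0,4]:
  i=0: ✗ (fails at j=5)
  i=1: ✗ (fails at j=6)
  i=2: ✗ (fails at j=7)
  i=3: ✗ (fails at j=8)
  i=4: ✗ (fails at j=9)

none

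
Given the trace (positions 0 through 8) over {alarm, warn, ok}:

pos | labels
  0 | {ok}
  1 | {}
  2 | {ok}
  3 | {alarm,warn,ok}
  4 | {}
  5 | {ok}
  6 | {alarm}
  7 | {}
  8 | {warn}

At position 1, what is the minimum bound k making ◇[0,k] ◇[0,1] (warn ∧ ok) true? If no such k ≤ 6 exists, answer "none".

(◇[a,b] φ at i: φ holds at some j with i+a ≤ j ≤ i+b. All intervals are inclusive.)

Scan j = 1,2,… for ◇[0,1] (warn ∧ ok):
  j=1: fails
  j=2: holds
First hit at j=2, so smallest k = 2-1 = 1.

1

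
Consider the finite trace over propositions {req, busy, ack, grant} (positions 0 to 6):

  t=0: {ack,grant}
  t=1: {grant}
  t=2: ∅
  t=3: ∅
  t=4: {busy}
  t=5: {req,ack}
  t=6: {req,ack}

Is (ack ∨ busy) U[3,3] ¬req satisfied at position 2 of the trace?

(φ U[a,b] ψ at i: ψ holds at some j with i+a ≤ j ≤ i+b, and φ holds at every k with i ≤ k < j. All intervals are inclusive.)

Need some j in [5,5] with ¬req, and (ack ∨ busy) at every k in [2,j-1].
  j=5: ¬req false.
No j in the window works → until fails.

No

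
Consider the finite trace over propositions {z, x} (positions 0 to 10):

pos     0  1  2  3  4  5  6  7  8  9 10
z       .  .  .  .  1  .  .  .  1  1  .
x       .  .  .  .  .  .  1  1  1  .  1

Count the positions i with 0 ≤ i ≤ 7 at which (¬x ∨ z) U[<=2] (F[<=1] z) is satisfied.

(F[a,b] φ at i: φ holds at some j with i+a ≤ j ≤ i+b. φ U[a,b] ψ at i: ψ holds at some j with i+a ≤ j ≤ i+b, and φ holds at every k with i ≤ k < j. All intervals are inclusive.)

5

Evaluate at each i in [0,7]:
  i=0: ✗ (no rhs in [0,2])
  i=1: ✓ (rhs at j=3; lhs holds on [1,2])
  i=2: ✓ (rhs at j=3; lhs holds on [2,2])
  i=3: ✓ (rhs at j=3)
  i=4: ✓ (rhs at j=4)
  i=5: ✗ (lhs fails at k=6 before rhs at j=7)
  i=6: ✗ (lhs fails at k=6 before rhs at j=7)
  i=7: ✓ (rhs at j=7)
Positions where it holds: {1, 2, 3, 4, 7} → 5.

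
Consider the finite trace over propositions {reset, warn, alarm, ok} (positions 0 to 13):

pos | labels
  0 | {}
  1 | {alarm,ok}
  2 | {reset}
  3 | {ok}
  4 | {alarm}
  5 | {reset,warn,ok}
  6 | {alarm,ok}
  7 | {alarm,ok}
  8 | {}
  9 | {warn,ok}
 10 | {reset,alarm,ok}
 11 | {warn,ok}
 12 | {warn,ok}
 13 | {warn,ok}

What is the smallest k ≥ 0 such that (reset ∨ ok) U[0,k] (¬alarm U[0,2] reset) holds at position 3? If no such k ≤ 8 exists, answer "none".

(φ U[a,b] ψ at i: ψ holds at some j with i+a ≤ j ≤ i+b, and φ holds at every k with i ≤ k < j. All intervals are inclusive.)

Need earliest j ≥ 3 with (¬alarm U[0,2] reset), and (reset ∨ ok) at every k in [3,j-1].
  j=3: rhs fails.
  j=4: rhs fails.
  j=5: rhs holds but lhs fails at k=4.
  j=6: rhs fails.
  j=7: rhs fails.
  j=8: rhs holds but lhs fails at k=4.
  j=9: rhs holds but lhs fails at k=4.
  j=10: rhs holds but lhs fails at k=4.
  j=11: rhs fails.
No witness within the range → none.

none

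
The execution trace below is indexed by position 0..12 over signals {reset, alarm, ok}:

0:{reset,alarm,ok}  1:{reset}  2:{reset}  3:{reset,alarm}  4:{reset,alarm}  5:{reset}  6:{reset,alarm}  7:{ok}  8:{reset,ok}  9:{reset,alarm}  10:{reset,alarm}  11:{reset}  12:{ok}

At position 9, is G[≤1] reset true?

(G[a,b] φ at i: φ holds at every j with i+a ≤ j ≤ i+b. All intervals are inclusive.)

True

Check reset at every j in [9,10]:
  j=9: true
  j=10: true
All positions satisfy it → formula holds.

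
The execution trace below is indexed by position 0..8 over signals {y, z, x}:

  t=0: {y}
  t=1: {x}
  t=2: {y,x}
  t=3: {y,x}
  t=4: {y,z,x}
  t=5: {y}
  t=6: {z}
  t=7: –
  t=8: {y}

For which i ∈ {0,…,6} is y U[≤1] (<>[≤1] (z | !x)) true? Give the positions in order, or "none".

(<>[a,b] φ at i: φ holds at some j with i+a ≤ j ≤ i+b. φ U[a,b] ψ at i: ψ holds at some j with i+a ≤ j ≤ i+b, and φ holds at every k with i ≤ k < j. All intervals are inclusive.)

Evaluate at each i in [0,6]:
  i=0: ✓ (rhs at j=0)
  i=1: ✗ (no rhs in [1,2])
  i=2: ✓ (rhs at j=3; lhs holds on [2,2])
  i=3: ✓ (rhs at j=3)
  i=4: ✓ (rhs at j=4)
  i=5: ✓ (rhs at j=5)
  i=6: ✓ (rhs at j=6)

0, 2, 3, 4, 5, 6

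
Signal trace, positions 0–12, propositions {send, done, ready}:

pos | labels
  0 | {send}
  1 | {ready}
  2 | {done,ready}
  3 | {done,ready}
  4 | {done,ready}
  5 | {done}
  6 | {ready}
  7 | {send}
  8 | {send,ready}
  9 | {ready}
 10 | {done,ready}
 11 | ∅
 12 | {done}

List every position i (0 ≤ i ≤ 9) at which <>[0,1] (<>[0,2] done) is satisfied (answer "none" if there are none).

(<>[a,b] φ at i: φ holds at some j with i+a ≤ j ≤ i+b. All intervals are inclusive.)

0, 1, 2, 3, 4, 5, 7, 8, 9

Evaluate at each i in [0,9]:
  i=0: ✓ (witness j=0)
  i=1: ✓ (witness j=1)
  i=2: ✓ (witness j=2)
  i=3: ✓ (witness j=3)
  i=4: ✓ (witness j=4)
  i=5: ✓ (witness j=5)
  i=6: ✗ (none in [6,7])
  i=7: ✓ (witness j=8)
  i=8: ✓ (witness j=8)
  i=9: ✓ (witness j=9)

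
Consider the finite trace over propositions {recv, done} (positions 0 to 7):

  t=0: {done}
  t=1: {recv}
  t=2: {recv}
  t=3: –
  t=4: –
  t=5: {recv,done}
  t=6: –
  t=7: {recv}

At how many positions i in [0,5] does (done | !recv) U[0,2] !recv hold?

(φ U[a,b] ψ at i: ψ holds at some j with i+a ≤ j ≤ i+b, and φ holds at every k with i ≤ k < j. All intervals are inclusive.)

Evaluate at each i in [0,5]:
  i=0: ✓ (rhs at j=0)
  i=1: ✗ (lhs fails at k=1 before rhs at j=3)
  i=2: ✗ (lhs fails at k=2 before rhs at j=3)
  i=3: ✓ (rhs at j=3)
  i=4: ✓ (rhs at j=4)
  i=5: ✓ (rhs at j=6; lhs holds on [5,5])
Positions where it holds: {0, 3, 4, 5} → 4.

4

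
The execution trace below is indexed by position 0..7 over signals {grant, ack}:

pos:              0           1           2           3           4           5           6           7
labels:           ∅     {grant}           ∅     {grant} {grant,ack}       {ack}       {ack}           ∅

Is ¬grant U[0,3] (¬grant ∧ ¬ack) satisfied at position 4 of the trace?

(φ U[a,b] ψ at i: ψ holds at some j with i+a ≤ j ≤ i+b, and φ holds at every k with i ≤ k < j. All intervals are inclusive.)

Need some j in [4,7] with (¬grant ∧ ¬ack), and ¬grant at every k in [4,j-1].
  j=4: (¬grant ∧ ¬ack) false.
  j=5: (¬grant ∧ ¬ack) false.
  j=6: (¬grant ∧ ¬ack) false.
  j=7: (¬grant ∧ ¬ack) holds, but ¬grant fails at k=4 → not this j.
No j in the window works → until fails.

No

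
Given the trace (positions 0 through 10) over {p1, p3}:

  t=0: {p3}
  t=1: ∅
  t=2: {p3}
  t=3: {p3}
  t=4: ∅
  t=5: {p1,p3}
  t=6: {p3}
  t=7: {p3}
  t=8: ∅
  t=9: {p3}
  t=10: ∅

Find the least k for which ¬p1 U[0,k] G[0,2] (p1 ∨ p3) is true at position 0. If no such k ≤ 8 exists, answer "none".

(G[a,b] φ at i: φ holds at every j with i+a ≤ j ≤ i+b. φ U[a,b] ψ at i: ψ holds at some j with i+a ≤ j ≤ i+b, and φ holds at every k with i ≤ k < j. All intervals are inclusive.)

5

Need earliest j ≥ 0 with G[0,2] (p1 ∨ p3), and ¬p1 at every k in [0,j-1].
  j=0: rhs fails.
  j=1: rhs fails.
  j=2: rhs fails.
  j=3: rhs fails.
  j=4: rhs fails.
  j=5: rhs holds; lhs holds on [0,4]. k = 5.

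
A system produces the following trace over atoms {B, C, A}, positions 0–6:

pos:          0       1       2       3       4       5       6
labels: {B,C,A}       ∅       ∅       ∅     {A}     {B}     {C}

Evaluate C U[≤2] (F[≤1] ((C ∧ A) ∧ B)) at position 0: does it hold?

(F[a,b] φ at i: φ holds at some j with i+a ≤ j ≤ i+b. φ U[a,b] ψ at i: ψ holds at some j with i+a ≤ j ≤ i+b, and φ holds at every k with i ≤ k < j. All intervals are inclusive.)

Need some j in [0,2] with F[≤1] ((C ∧ A) ∧ B), and C at every k in [0,j-1].
  j=0: F[≤1] ((C ∧ A) ∧ B) holds; no prefix to check → satisfied.

Holds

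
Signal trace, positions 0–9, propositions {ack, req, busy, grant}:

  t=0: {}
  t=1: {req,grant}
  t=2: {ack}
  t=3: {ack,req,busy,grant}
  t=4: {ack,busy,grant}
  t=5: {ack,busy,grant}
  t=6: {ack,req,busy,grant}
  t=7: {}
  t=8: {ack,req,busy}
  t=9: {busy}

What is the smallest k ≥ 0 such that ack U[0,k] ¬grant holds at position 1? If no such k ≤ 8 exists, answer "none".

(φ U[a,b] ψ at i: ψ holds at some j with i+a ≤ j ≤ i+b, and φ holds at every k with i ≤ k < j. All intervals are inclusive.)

none

Need earliest j ≥ 1 with ¬grant, and ack at every k in [1,j-1].
  j=1: rhs fails.
  j=2: rhs holds but lhs fails at k=1.
  j=3: rhs fails.
  j=4: rhs fails.
  j=5: rhs fails.
  j=6: rhs fails.
  j=7: rhs holds but lhs fails at k=1.
  j=8: rhs holds but lhs fails at k=1.
  j=9: rhs holds but lhs fails at k=1.
No witness within the range → none.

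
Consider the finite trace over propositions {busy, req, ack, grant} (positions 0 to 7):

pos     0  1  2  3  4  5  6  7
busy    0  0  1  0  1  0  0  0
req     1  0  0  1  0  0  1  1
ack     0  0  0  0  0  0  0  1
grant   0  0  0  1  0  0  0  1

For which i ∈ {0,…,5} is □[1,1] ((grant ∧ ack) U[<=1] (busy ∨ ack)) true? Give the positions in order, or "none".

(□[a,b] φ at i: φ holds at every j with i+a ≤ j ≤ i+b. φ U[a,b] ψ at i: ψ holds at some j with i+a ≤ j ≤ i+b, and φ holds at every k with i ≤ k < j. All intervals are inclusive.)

1, 3

Evaluate at each i in [0,5]:
  i=0: ✗ (fails at j=1)
  i=1: ✓ (all of [2,2])
  i=2: ✗ (fails at j=3)
  i=3: ✓ (all of [4,4])
  i=4: ✗ (fails at j=5)
  i=5: ✗ (fails at j=6)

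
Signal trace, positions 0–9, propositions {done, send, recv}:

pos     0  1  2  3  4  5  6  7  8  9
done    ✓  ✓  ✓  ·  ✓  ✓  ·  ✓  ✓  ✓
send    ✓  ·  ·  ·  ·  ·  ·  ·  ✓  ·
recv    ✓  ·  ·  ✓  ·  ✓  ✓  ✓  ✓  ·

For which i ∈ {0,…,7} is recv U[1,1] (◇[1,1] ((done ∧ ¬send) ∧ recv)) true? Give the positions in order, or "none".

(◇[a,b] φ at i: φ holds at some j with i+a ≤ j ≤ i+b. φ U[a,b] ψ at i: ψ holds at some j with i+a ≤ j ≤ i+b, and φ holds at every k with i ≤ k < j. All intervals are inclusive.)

3, 5

Evaluate at each i in [0,7]:
  i=0: ✗ (no rhs in [1,1])
  i=1: ✗ (no rhs in [2,2])
  i=2: ✗ (no rhs in [3,3])
  i=3: ✓ (rhs at j=4; lhs holds on [3,3])
  i=4: ✗ (no rhs in [5,5])
  i=5: ✓ (rhs at j=6; lhs holds on [5,5])
  i=6: ✗ (no rhs in [7,7])
  i=7: ✗ (no rhs in [8,8])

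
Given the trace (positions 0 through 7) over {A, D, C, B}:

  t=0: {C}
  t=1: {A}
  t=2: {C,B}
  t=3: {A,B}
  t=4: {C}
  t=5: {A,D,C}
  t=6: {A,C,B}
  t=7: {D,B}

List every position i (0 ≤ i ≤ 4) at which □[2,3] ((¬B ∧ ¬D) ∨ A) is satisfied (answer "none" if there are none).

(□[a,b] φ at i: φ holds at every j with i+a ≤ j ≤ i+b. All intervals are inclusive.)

Evaluate at each i in [0,4]:
  i=0: ✗ (fails at j=2)
  i=1: ✓ (all of [3,4])
  i=2: ✓ (all of [4,5])
  i=3: ✓ (all of [5,6])
  i=4: ✗ (fails at j=7)

1, 2, 3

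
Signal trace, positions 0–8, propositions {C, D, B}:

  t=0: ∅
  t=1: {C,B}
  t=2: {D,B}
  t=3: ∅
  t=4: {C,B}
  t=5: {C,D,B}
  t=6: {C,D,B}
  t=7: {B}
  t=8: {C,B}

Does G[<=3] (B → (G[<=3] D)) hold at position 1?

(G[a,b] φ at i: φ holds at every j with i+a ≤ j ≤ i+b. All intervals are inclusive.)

False

Check (B → (G[<=3] D)) at every j in [1,4]:
  j=1: antecedent true; consequent fails at 1 → ✗
  j=2: antecedent true; consequent fails at 3 → ✗
  j=3: antecedent false → ✓
  j=4: antecedent true; consequent fails at 4 → ✗
Fails at j=1 → formula fails.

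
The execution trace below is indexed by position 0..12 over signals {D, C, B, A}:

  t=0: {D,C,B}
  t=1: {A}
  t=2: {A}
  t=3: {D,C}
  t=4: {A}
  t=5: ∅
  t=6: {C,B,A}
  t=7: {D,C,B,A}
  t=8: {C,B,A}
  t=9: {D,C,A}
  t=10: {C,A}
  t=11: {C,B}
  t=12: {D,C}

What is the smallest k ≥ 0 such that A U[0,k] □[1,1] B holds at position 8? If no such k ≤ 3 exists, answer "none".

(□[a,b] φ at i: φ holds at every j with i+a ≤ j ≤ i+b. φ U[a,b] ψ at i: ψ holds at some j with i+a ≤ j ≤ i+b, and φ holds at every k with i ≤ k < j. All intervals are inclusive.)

2

Need earliest j ≥ 8 with □[1,1] B, and A at every k in [8,j-1].
  j=8: rhs fails.
  j=9: rhs fails.
  j=10: rhs holds; lhs holds on [8,9]. k = 2.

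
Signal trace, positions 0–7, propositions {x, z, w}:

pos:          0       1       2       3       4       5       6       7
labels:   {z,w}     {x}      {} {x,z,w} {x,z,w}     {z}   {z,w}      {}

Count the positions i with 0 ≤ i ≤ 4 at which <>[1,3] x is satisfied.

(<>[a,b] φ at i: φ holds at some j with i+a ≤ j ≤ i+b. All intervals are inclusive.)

4

Evaluate at each i in [0,4]:
  i=0: ✓ (witness j=1)
  i=1: ✓ (witness j=3)
  i=2: ✓ (witness j=3)
  i=3: ✓ (witness j=4)
  i=4: ✗ (none in [5,7])
Positions where it holds: {0, 1, 2, 3} → 4.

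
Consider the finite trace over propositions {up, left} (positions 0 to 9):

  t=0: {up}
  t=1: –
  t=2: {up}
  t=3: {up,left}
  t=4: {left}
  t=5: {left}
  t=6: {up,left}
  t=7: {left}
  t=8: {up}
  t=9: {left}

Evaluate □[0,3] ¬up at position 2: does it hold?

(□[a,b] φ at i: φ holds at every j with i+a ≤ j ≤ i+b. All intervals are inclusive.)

Check ¬up at every j in [2,5]:
  j=2: false
  j=3: false
  j=4: true
  j=5: true
Fails at j=2 → formula fails.

Does not hold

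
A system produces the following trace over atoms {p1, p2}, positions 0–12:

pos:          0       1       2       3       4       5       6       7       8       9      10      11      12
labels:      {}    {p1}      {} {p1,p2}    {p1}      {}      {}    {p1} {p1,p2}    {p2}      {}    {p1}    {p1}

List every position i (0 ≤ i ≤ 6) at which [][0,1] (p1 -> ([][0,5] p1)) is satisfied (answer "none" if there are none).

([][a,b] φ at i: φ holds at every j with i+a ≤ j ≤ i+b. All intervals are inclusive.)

5

Evaluate at each i in [0,6]:
  i=0: ✗ (fails at j=1)
  i=1: ✗ (fails at j=1)
  i=2: ✗ (fails at j=3)
  i=3: ✗ (fails at j=3)
  i=4: ✗ (fails at j=4)
  i=5: ✓ (all of [5,6])
  i=6: ✗ (fails at j=7)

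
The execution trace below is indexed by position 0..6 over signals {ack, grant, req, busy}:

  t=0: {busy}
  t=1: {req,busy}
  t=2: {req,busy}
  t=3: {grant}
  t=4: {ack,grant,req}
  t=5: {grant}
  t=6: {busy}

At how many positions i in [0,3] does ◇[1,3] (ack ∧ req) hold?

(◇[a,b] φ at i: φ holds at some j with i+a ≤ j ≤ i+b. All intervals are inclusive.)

3

Evaluate at each i in [0,3]:
  i=0: ✗ (none in [1,3])
  i=1: ✓ (witness j=4)
  i=2: ✓ (witness j=4)
  i=3: ✓ (witness j=4)
Positions where it holds: {1, 2, 3} → 3.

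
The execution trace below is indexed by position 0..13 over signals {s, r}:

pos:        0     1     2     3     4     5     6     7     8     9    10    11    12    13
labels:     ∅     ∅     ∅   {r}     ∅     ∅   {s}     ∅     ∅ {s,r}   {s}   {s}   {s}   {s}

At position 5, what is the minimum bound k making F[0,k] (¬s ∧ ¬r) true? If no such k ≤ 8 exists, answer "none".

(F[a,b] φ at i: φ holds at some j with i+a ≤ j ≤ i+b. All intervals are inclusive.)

0

Scan j = 5,6,… for (¬s ∧ ¬r):
  j=5: holds
First hit at j=5, so smallest k = 5-5 = 0.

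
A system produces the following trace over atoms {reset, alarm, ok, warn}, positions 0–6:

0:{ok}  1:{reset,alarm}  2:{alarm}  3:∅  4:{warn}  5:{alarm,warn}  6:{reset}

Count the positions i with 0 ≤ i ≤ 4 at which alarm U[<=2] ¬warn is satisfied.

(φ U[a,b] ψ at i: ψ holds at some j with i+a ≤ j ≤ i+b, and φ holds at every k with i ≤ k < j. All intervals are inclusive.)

4

Evaluate at each i in [0,4]:
  i=0: ✓ (rhs at j=0)
  i=1: ✓ (rhs at j=1)
  i=2: ✓ (rhs at j=2)
  i=3: ✓ (rhs at j=3)
  i=4: ✗ (lhs fails at k=4 before rhs at j=6)
Positions where it holds: {0, 1, 2, 3} → 4.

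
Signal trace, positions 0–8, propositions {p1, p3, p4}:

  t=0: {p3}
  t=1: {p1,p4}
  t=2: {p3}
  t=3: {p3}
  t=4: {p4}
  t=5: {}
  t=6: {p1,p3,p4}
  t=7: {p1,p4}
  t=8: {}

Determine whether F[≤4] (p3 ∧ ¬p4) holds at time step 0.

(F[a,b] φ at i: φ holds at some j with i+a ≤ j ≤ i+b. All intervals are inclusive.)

True

Check (p3 ∧ ¬p4) at each j in [0,4]:
  j=0: true
  j=1: false
  j=2: true
  j=3: true
  j=4: false
Found at j=0 → formula holds.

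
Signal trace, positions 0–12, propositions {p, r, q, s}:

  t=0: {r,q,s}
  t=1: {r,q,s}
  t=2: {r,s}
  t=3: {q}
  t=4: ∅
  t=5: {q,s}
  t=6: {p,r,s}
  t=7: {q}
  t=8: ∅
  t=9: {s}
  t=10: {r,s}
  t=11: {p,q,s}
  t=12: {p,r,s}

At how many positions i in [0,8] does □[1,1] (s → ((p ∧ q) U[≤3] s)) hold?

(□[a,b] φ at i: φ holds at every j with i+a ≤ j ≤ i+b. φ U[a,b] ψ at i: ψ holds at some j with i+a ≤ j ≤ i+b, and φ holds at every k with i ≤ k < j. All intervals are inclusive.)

Evaluate at each i in [0,8]:
  i=0: ✓ (all of [1,1])
  i=1: ✓ (all of [2,2])
  i=2: ✓ (all of [3,3])
  i=3: ✓ (all of [4,4])
  i=4: ✓ (all of [5,5])
  i=5: ✓ (all of [6,6])
  i=6: ✓ (all of [7,7])
  i=7: ✓ (all of [8,8])
  i=8: ✓ (all of [9,9])
Positions where it holds: {0, 1, 2, 3, 4, 5, 6, 7, 8} → 9.

9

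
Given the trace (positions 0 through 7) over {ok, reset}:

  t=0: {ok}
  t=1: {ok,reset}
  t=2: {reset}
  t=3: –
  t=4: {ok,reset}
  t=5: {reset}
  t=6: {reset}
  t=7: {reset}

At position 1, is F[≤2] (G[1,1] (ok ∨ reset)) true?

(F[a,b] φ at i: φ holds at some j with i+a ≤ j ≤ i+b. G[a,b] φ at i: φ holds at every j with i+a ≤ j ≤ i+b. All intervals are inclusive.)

Check G[1,1] (ok ∨ reset) at each j in [1,3]:
  j=1: holds on [2,2]
  j=2: fails at 3
  j=3: holds on [4,4]
Found at j=1 → formula holds.

Yes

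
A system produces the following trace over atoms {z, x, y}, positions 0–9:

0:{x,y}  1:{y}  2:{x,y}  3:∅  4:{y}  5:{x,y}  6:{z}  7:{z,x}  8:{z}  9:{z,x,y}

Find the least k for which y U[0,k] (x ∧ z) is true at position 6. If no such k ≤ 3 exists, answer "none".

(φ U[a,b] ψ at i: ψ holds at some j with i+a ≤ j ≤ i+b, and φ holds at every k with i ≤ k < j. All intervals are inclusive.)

Need earliest j ≥ 6 with (x ∧ z), and y at every k in [6,j-1].
  j=6: rhs fails.
  j=7: rhs holds but lhs fails at k=6.
  j=8: rhs fails.
  j=9: rhs holds but lhs fails at k=6.
No witness within the range → none.

none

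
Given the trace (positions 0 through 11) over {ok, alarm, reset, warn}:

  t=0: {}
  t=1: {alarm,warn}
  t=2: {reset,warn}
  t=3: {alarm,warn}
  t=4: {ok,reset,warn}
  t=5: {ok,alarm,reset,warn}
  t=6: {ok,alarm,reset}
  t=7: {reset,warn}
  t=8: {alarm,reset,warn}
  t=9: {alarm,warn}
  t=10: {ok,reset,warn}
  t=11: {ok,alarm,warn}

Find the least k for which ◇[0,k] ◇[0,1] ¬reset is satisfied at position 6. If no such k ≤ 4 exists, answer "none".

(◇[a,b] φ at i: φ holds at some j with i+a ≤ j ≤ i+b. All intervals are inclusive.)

Scan j = 6,7,… for ◇[0,1] ¬reset:
  j=6: fails
  j=7: fails
  j=8: holds
First hit at j=8, so smallest k = 8-6 = 2.

2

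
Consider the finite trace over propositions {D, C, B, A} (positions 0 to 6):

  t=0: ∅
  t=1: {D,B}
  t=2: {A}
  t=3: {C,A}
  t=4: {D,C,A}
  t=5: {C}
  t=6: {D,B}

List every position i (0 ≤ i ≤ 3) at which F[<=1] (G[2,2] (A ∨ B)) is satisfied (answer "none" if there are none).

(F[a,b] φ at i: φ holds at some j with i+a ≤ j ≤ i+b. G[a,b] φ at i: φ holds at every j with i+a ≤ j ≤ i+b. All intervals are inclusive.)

0, 1, 2, 3

Evaluate at each i in [0,3]:
  i=0: ✓ (witness j=0)
  i=1: ✓ (witness j=1)
  i=2: ✓ (witness j=2)
  i=3: ✓ (witness j=4)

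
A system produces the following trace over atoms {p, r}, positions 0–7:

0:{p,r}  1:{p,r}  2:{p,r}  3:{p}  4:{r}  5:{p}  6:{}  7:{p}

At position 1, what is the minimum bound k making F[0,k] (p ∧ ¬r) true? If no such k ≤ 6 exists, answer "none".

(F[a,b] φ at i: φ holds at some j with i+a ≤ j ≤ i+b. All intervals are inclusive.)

Scan j = 1,2,… for (p ∧ ¬r):
  j=1: fails
  j=2: fails
  j=3: holds
First hit at j=3, so smallest k = 3-1 = 2.

2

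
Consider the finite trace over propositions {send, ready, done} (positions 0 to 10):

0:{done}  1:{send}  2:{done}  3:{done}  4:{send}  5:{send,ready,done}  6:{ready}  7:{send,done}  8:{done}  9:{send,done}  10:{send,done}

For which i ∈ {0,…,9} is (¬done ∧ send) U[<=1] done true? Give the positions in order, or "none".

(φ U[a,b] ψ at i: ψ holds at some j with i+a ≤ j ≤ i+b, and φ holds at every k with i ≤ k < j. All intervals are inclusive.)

Evaluate at each i in [0,9]:
  i=0: ✓ (rhs at j=0)
  i=1: ✓ (rhs at j=2; lhs holds on [1,1])
  i=2: ✓ (rhs at j=2)
  i=3: ✓ (rhs at j=3)
  i=4: ✓ (rhs at j=5; lhs holds on [4,4])
  i=5: ✓ (rhs at j=5)
  i=6: ✗ (lhs fails at k=6 before rhs at j=7)
  i=7: ✓ (rhs at j=7)
  i=8: ✓ (rhs at j=8)
  i=9: ✓ (rhs at j=9)

0, 1, 2, 3, 4, 5, 7, 8, 9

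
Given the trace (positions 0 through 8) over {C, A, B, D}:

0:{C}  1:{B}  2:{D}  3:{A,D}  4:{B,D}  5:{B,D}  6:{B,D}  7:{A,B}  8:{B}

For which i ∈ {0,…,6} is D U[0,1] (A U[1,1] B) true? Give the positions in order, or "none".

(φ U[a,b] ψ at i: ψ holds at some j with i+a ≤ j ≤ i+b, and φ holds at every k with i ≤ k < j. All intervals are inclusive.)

Evaluate at each i in [0,6]:
  i=0: ✗ (no rhs in [0,1])
  i=1: ✗ (no rhs in [1,2])
  i=2: ✓ (rhs at j=3; lhs holds on [2,2])
  i=3: ✓ (rhs at j=3)
  i=4: ✗ (no rhs in [4,5])
  i=5: ✗ (no rhs in [5,6])
  i=6: ✓ (rhs at j=7; lhs holds on [6,6])

2, 3, 6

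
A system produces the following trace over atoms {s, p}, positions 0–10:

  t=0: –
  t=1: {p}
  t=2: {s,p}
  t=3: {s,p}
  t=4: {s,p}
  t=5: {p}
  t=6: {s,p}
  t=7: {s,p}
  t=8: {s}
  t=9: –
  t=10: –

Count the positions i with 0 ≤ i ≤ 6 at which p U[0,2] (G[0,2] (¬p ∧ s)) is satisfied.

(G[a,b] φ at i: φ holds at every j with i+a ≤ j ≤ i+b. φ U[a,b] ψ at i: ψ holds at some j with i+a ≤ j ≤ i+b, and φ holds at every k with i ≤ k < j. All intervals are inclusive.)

Evaluate at each i in [0,6]:
  i=0: ✗ (no rhs in [0,2])
  i=1: ✗ (no rhs in [1,3])
  i=2: ✗ (no rhs in [2,4])
  i=3: ✗ (no rhs in [3,5])
  i=4: ✗ (no rhs in [4,6])
  i=5: ✗ (no rhs in [5,7])
  i=6: ✗ (no rhs in [6,8])
Positions where it holds: {} → 0.

0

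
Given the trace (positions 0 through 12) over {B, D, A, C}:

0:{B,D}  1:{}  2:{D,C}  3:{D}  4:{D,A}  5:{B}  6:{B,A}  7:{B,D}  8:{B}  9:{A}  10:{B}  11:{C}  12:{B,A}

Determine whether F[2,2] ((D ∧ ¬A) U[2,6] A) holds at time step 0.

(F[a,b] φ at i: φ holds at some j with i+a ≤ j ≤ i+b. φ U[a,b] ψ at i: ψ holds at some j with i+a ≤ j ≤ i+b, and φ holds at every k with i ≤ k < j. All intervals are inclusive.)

True

Check ((D ∧ ¬A) U[2,6] A) at each j in [2,2]:
  j=2: holds
Found at j=2 → formula holds.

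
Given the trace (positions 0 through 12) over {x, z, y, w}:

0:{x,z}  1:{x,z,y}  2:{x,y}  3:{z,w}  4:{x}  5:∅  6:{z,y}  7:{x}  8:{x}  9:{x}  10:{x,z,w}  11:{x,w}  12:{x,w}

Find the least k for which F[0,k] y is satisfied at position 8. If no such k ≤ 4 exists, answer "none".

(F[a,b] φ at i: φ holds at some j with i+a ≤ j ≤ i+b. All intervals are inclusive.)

none

Scan j = 8,9,… for y:
  j=8: fails
  j=9: fails
  j=10: fails
  j=11: fails
  j=12: fails
No j in [8,12] satisfies it → none.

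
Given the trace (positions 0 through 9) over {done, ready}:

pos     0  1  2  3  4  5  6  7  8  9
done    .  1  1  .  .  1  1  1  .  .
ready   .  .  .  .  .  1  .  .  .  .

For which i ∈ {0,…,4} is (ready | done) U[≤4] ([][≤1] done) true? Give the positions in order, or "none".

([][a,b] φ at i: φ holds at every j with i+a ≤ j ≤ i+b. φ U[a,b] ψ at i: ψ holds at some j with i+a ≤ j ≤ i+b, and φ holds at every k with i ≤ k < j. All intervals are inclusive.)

1

Evaluate at each i in [0,4]:
  i=0: ✗ (lhs fails at k=0 before rhs at j=1)
  i=1: ✓ (rhs at j=1)
  i=2: ✗ (lhs fails at k=3 before rhs at j=5)
  i=3: ✗ (lhs fails at k=3 before rhs at j=5)
  i=4: ✗ (lhs fails at k=4 before rhs at j=5)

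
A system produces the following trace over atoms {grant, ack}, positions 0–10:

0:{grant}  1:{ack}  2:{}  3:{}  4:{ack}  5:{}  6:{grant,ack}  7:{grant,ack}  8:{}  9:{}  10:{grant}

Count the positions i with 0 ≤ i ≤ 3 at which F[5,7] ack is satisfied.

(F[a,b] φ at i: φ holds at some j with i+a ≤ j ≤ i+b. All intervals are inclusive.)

3

Evaluate at each i in [0,3]:
  i=0: ✓ (witness j=6)
  i=1: ✓ (witness j=6)
  i=2: ✓ (witness j=7)
  i=3: ✗ (none in [8,10])
Positions where it holds: {0, 1, 2} → 3.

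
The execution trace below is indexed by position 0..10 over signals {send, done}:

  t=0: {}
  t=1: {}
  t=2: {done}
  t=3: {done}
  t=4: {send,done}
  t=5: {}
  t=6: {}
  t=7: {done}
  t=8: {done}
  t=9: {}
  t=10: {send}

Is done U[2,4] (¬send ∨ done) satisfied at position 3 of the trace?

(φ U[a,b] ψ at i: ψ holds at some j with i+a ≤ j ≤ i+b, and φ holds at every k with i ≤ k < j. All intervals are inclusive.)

Holds

Need some j in [5,7] with (¬send ∨ done), and done at every k in [3,j-1].
  j=5: (¬send ∨ done) holds; done holds at every k in [3,4] → satisfied.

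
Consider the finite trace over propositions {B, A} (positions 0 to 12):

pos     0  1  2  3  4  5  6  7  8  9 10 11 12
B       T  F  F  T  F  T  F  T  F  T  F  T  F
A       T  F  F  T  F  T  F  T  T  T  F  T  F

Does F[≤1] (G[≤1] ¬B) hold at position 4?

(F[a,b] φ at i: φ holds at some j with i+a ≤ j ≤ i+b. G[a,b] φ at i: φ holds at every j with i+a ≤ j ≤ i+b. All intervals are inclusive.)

Check G[≤1] ¬B at each j in [4,5]:
  j=4: fails at 5
  j=5: fails at 5
No position in the window satisfies it → formula fails.

False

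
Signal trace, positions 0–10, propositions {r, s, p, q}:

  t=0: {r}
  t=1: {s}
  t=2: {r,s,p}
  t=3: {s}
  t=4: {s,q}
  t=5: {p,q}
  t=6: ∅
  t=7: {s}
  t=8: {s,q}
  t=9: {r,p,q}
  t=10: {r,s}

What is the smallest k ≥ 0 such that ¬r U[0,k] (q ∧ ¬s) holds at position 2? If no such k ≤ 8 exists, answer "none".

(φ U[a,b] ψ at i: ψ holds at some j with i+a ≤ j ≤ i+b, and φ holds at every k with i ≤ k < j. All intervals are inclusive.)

Need earliest j ≥ 2 with (q ∧ ¬s), and ¬r at every k in [2,j-1].
  j=2: rhs fails.
  j=3: rhs fails.
  j=4: rhs fails.
  j=5: rhs holds but lhs fails at k=2.
  j=6: rhs fails.
  j=7: rhs fails.
  j=8: rhs fails.
  j=9: rhs holds but lhs fails at k=2.
  j=10: rhs fails.
No witness within the range → none.

none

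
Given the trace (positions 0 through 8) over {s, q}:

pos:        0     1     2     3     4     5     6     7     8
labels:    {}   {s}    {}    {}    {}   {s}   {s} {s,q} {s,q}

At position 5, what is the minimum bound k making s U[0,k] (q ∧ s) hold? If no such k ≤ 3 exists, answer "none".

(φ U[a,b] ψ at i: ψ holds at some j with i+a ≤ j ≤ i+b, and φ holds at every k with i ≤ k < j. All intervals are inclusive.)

2

Need earliest j ≥ 5 with (q ∧ s), and s at every k in [5,j-1].
  j=5: rhs fails.
  j=6: rhs fails.
  j=7: rhs holds; lhs holds on [5,6]. k = 2.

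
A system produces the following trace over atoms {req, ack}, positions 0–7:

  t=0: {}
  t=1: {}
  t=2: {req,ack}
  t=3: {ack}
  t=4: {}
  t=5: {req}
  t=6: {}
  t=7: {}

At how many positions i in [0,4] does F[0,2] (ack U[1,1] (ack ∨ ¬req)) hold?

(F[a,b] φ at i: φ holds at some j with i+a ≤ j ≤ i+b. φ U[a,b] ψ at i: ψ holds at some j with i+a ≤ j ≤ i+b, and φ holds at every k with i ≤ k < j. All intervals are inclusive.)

4

Evaluate at each i in [0,4]:
  i=0: ✓ (witness j=2)
  i=1: ✓ (witness j=2)
  i=2: ✓ (witness j=2)
  i=3: ✓ (witness j=3)
  i=4: ✗ (none in [4,6])
Positions where it holds: {0, 1, 2, 3} → 4.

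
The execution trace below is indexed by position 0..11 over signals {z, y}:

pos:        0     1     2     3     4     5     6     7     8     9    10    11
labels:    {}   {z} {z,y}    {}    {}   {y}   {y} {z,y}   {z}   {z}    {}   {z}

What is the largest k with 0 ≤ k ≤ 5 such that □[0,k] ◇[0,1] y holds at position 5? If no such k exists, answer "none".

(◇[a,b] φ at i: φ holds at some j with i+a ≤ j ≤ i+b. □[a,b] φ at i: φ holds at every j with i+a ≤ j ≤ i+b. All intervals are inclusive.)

2

◇[0,1] y must hold from j=5 onward; find where it first fails.
  j=5: holds
  j=6: holds
  j=7: holds
  j=8: fails
Holds on [5,7], so largest k = 2.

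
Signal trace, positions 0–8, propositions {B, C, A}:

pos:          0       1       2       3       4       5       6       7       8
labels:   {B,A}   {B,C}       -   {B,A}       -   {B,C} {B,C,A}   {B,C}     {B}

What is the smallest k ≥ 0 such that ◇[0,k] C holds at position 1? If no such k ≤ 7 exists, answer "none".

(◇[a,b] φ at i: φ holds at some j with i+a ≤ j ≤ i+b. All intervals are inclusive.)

0

Scan j = 1,2,… for C:
  j=1: holds
First hit at j=1, so smallest k = 1-1 = 0.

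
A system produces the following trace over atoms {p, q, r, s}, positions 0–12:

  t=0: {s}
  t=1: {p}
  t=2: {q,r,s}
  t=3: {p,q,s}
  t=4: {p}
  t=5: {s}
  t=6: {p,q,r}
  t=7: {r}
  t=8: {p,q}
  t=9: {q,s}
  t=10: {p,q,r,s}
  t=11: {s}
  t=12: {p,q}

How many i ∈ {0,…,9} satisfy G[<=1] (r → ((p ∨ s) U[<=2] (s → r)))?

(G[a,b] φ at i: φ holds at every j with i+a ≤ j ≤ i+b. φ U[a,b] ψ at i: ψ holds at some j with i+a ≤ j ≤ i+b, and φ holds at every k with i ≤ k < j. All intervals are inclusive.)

Evaluate at each i in [0,9]:
  i=0: ✓ (all of [0,1])
  i=1: ✓ (all of [1,2])
  i=2: ✓ (all of [2,3])
  i=3: ✓ (all of [3,4])
  i=4: ✓ (all of [4,5])
  i=5: ✓ (all of [5,6])
  i=6: ✓ (all of [6,7])
  i=7: ✓ (all of [7,8])
  i=8: ✓ (all of [8,9])
  i=9: ✓ (all of [9,10])
Positions where it holds: {0, 1, 2, 3, 4, 5, 6, 7, 8, 9} → 10.

10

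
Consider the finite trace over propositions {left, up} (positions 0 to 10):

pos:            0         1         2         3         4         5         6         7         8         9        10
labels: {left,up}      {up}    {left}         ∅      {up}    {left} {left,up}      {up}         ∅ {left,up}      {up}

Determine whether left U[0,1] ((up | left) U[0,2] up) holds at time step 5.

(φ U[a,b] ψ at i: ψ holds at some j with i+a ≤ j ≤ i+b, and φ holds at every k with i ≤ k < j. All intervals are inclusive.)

Need some j in [5,6] with ((up | left) U[0,2] up), and left at every k in [5,j-1].
  j=5: ((up | left) U[0,2] up) holds; no prefix to check → satisfied.

True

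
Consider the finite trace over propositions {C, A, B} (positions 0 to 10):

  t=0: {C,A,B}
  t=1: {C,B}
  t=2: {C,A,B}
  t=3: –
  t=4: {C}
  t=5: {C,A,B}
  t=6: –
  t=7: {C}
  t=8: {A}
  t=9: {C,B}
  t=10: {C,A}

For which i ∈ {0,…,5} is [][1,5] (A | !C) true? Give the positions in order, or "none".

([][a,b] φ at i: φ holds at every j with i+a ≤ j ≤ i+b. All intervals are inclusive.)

none

Evaluate at each i in [0,5]:
  i=0: ✗ (fails at j=1)
  i=1: ✗ (fails at j=4)
  i=2: ✗ (fails at j=4)
  i=3: ✗ (fails at j=4)
  i=4: ✗ (fails at j=7)
  i=5: ✗ (fails at j=7)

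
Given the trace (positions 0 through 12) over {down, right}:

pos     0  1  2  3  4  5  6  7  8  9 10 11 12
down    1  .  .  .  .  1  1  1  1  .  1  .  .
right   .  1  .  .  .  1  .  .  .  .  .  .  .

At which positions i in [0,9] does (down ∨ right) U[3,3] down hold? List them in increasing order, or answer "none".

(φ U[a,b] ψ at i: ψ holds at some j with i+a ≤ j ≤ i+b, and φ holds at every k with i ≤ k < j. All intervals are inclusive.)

5

Evaluate at each i in [0,9]:
  i=0: ✗ (no rhs in [3,3])
  i=1: ✗ (no rhs in [4,4])
  i=2: ✗ (lhs fails at k=2 before rhs at j=5)
  i=3: ✗ (lhs fails at k=3 before rhs at j=6)
  i=4: ✗ (lhs fails at k=4 before rhs at j=7)
  i=5: ✓ (rhs at j=8; lhs holds on [5,7])
  i=6: ✗ (no rhs in [9,9])
  i=7: ✗ (lhs fails at k=9 before rhs at j=10)
  i=8: ✗ (no rhs in [11,11])
  i=9: ✗ (no rhs in [12,12])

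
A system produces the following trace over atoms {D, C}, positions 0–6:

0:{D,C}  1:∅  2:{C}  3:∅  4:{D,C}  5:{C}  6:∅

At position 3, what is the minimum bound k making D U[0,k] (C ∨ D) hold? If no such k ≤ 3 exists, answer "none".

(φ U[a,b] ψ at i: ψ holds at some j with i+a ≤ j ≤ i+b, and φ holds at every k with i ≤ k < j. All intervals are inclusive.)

Need earliest j ≥ 3 with (C ∨ D), and D at every k in [3,j-1].
  j=3: rhs fails.
  j=4: rhs holds but lhs fails at k=3.
  j=5: rhs holds but lhs fails at k=3.
  j=6: rhs fails.
No witness within the range → none.

none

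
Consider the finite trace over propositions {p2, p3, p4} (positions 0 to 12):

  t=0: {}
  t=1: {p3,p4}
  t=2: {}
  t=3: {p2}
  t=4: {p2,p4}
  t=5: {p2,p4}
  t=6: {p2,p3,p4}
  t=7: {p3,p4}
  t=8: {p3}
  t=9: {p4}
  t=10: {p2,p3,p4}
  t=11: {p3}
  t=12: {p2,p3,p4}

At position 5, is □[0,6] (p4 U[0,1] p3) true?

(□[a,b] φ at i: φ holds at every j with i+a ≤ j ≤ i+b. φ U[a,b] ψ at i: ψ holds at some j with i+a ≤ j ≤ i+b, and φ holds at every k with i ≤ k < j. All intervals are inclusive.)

Holds

Check (p4 U[0,1] p3) at every j in [5,11]:
  j=5: holds
  j=6: holds
  j=7: holds
  j=8: holds
  j=9: holds
  j=10: holds
  j=11: holds
All positions satisfy it → formula holds.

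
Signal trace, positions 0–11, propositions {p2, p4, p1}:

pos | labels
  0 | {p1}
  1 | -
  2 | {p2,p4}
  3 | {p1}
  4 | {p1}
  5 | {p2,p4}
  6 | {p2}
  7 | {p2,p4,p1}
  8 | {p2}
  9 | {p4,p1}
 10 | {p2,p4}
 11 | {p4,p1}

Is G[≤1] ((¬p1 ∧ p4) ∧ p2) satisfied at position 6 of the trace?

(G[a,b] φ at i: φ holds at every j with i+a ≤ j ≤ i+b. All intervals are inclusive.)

Check ((¬p1 ∧ p4) ∧ p2) at every j in [6,7]:
  j=6: false
  j=7: false
Fails at j=6 → formula fails.

False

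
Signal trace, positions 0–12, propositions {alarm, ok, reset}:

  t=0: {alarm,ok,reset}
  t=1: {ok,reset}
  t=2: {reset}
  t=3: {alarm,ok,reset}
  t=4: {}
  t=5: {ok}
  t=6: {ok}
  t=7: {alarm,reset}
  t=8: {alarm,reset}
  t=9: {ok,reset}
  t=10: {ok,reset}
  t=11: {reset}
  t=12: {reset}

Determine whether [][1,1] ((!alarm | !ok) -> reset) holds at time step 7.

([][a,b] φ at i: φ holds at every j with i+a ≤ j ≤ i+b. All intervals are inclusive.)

Yes

Check ((!alarm | !ok) -> reset) at every j in [8,8]:
  j=8: antecedent true; consequent true → ✓
All positions satisfy it → formula holds.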